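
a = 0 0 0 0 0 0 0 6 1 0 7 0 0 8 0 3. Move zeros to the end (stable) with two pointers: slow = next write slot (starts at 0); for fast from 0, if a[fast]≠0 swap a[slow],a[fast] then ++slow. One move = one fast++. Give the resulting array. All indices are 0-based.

slow=0 fast=0: a[fast]=0, fast++
slow=0 fast=1: a[fast]=0, fast++
slow=0 fast=2: a[fast]=0, fast++
slow=0 fast=3: a[fast]=0, fast++
slow=0 fast=4: a[fast]=0, fast++
slow=0 fast=5: a[fast]=0, fast++
slow=0 fast=6: a[fast]=0, fast++
slow=0 fast=7: a[fast]=6≠0 swap→a[0]=6, slow++,fast++
slow=1 fast=8: a[fast]=1≠0 swap→a[1]=1, slow++,fast++
slow=2 fast=9: a[fast]=0, fast++
slow=2 fast=10: a[fast]=7≠0 swap→a[2]=7, slow++,fast++
slow=3 fast=11: a[fast]=0, fast++
slow=3 fast=12: a[fast]=0, fast++
slow=3 fast=13: a[fast]=8≠0 swap→a[3]=8, slow++,fast++
slow=4 fast=14: a[fast]=0, fast++
slow=4 fast=15: a[fast]=3≠0 swap→a[4]=3, slow++,fast++

[6, 1, 7, 8, 3, 0, 0, 0, 0, 0, 0, 0, 0, 0, 0, 0]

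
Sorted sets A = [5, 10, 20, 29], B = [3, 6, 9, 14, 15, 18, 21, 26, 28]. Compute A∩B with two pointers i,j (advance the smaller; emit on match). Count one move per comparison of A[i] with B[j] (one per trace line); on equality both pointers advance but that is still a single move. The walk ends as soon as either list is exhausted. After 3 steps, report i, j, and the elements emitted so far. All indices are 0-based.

i=1, j=2, emitted=[]

[i=0,j=0] 5>3 → j++
[i=0,j=1] 5<6 → i++
[i=1,j=1] 10>6 → j++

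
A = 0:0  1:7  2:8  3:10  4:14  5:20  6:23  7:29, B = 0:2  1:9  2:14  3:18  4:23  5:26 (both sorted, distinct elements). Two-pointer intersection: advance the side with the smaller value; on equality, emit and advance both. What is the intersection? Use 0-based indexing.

i=0 j=0: 0<2, i++
i=1 j=0: 7>2, j++
i=1 j=1: 7<9, i++
i=2 j=1: 8<9, i++
i=3 j=1: 10>9, j++
i=3 j=2: 10<14, i++
i=4 j=2: 14==14 emit, i++,j++
i=5 j=3: 20>18, j++
i=5 j=4: 20<23, i++
i=6 j=4: 23==23 emit, i++,j++
i=7 j=5: 29>26, j++

intersection = [14, 23]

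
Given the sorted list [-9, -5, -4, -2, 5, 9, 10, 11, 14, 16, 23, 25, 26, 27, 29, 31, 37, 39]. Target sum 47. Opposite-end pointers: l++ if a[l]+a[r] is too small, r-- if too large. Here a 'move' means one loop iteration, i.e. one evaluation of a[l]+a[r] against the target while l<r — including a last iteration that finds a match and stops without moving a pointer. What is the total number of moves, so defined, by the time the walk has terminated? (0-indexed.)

[0,17] -9+39=30 <47 → l++
[1,17] -5+39=34 <47 → l++
[2,17] -4+39=35 <47 → l++
[3,17] -2+39=37 <47 → l++
[4,17] 5+39=44 <47 → l++
[5,17] 9+39=48 >47 → r--
[5,16] 9+37=46 <47 → l++
[6,16] 10+37=47 → found

8 moves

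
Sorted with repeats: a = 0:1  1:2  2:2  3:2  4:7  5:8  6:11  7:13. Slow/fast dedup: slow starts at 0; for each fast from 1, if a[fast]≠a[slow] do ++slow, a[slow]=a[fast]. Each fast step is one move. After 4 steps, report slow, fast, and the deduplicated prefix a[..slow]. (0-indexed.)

slow=2, fast=5, prefix=[1, 2, 7]

slow=0 fast=1: a[fast]=2≠a[slow]=1 write a[1]=2, slow++,fast++
slow=1 fast=2: a[fast]=2=a[slow] dup, fast++
slow=1 fast=3: a[fast]=2=a[slow] dup, fast++
slow=1 fast=4: a[fast]=7≠a[slow]=2 write a[2]=7, slow++,fast++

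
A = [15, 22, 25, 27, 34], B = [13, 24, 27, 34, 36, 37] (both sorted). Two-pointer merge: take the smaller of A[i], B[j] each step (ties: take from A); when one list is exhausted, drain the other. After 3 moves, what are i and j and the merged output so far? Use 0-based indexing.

i=2, j=1, merged so far=[13, 15, 22]

[i=0,j=0] A[i]=15>B[j]=13 take 13 → j++
[i=0,j=1] A[i]=15<=B[j]=24 take 15 → i++
[i=1,j=1] A[i]=22<=B[j]=24 take 22 → i++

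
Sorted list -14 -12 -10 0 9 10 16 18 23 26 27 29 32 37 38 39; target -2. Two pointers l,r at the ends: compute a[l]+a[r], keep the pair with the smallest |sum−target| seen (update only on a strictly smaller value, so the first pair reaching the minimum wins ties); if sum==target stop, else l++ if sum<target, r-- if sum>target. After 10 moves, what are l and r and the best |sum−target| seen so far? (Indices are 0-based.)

[0,15] -14+39=25 d=27 * → r--
[0,14] -14+38=24 d=26 * → r--
[0,13] -14+37=23 d=25 * → r--
[0,12] -14+32=18 d=20 * → r--
[0,11] -14+29=15 d=17 * → r--
[0,10] -14+27=13 d=15 * → r--
[0,9] -14+26=12 d=14 * → r--
[0,8] -14+23=9 d=11 * → r--
[0,7] -14+18=4 d=6 * → r--
[0,6] -14+16=2 d=4 * → r--

l=0, r=5, best |Δ|=4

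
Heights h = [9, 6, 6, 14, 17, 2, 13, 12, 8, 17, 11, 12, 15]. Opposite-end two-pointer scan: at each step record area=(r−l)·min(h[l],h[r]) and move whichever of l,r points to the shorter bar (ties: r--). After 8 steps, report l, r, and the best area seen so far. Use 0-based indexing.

l=4, r=8, best area=126

[0,12] min(9,15)*12=108 best=108 * → l++
[1,12] min(6,15)*11=66 best=108 → l++
[2,12] min(6,15)*10=60 best=108 → l++
[3,12] min(14,15)*9=126 best=126 * → l++
[4,12] min(17,15)*8=120 best=126 → r--
[4,11] min(17,12)*7=84 best=126 → r--
[4,10] min(17,11)*6=66 best=126 → r--
[4,9] min(17,17)*5=85 best=126 → r--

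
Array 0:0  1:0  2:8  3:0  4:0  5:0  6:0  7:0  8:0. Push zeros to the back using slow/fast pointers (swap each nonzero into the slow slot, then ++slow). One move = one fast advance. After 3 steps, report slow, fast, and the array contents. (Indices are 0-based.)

slow=1, fast=3, a=[8, 0, 0, 0, 0, 0, 0, 0, 0]

(s=0,f=0) a[fast]=0 → fast++
(s=0,f=1) a[fast]=0 → fast++
(s=0,f=2) a[fast]=8≠0 swap→a[0]=8 → slow++,fast++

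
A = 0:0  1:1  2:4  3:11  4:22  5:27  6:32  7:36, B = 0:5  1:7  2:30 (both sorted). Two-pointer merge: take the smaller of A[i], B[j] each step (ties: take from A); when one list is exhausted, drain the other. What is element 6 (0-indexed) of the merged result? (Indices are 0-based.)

merged[6] = 22

i=0 j=0: A[i]=0<=B[j]=5 take 0, i++
i=1 j=0: A[i]=1<=B[j]=5 take 1, i++
i=2 j=0: A[i]=4<=B[j]=5 take 4, i++
i=3 j=0: A[i]=11>B[j]=5 take 5, j++
i=3 j=1: A[i]=11>B[j]=7 take 7, j++
i=3 j=2: A[i]=11<=B[j]=30 take 11, i++
i=4 j=2: A[i]=22<=B[j]=30 take 22, i++
i=5 j=2: A[i]=27<=B[j]=30 take 27, i++
i=6 j=2: A[i]=32>B[j]=30 take 30, j++
i=6 j=3: B done, take A[i]=32, i++
i=7 j=3: B done, take A[i]=36, i++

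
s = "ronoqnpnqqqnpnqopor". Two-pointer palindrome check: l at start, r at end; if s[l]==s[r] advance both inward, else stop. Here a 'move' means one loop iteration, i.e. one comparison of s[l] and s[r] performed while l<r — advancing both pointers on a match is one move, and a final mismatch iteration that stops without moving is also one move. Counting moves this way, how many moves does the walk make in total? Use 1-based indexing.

l=1 r=19: 'r'=='r', l++,r--
l=2 r=18: 'o'=='o', l++,r--
l=3 r=17: 'n'!='p', stop

3 moves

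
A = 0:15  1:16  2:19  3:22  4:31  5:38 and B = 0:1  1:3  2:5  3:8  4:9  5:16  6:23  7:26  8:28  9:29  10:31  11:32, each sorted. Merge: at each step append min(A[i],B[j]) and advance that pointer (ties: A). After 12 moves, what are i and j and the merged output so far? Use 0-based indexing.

i=4, j=8, merged so far=[1, 3, 5, 8, 9, 15, 16, 16, 19, 22, 23, 26]

i=0 j=0: A[i]=15>B[j]=1 take 1, j++
i=0 j=1: A[i]=15>B[j]=3 take 3, j++
i=0 j=2: A[i]=15>B[j]=5 take 5, j++
i=0 j=3: A[i]=15>B[j]=8 take 8, j++
i=0 j=4: A[i]=15>B[j]=9 take 9, j++
i=0 j=5: A[i]=15<=B[j]=16 take 15, i++
i=1 j=5: A[i]=16<=B[j]=16 take 16, i++
i=2 j=5: A[i]=19>B[j]=16 take 16, j++
i=2 j=6: A[i]=19<=B[j]=23 take 19, i++
i=3 j=6: A[i]=22<=B[j]=23 take 22, i++
i=4 j=6: A[i]=31>B[j]=23 take 23, j++
i=4 j=7: A[i]=31>B[j]=26 take 26, j++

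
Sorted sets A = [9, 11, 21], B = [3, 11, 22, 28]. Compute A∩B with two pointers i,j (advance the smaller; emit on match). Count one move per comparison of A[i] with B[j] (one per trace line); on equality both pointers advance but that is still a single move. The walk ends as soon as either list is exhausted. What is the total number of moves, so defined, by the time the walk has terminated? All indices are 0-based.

4 moves

[i=0,j=0] 9>3 → j++
[i=0,j=1] 9<11 → i++
[i=1,j=1] 11==11 emit → i++,j++
[i=2,j=2] 21<22 → i++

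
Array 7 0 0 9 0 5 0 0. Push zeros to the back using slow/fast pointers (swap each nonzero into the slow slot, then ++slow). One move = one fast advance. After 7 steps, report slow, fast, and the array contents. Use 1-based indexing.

slow=4, fast=8, a=[7, 9, 5, 0, 0, 0, 0, 0]

slow=1 fast=1: a[fast]=7≠0 swap→a[1]=7, slow++,fast++
slow=2 fast=2: a[fast]=0, fast++
slow=2 fast=3: a[fast]=0, fast++
slow=2 fast=4: a[fast]=9≠0 swap→a[2]=9, slow++,fast++
slow=3 fast=5: a[fast]=0, fast++
slow=3 fast=6: a[fast]=5≠0 swap→a[3]=5, slow++,fast++
slow=4 fast=7: a[fast]=0, fast++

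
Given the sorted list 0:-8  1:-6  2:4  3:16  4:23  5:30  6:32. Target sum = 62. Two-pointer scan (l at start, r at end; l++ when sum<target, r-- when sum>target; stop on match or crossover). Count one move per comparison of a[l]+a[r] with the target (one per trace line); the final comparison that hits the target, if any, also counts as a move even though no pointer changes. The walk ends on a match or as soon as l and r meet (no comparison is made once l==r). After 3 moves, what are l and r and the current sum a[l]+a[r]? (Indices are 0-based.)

l=0 r=6: -8+32=24 <62, l++
l=1 r=6: -6+32=26 <62, l++
l=2 r=6: 4+32=36 <62, l++

l=3, r=6, sum=48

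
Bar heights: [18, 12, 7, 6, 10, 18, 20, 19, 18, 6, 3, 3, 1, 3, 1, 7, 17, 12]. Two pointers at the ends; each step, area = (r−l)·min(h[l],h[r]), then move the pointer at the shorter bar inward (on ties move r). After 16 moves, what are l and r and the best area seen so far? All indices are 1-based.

l=7, r=8, best area=272

l=1 r=18: min(18,12)*17=204 best=204 *, r--
l=1 r=17: min(18,17)*16=272 best=272 *, r--
l=1 r=16: min(18,7)*15=105 best=272, r--
l=1 r=15: min(18,1)*14=14 best=272, r--
l=1 r=14: min(18,3)*13=39 best=272, r--
l=1 r=13: min(18,1)*12=12 best=272, r--
l=1 r=12: min(18,3)*11=33 best=272, r--
l=1 r=11: min(18,3)*10=30 best=272, r--
l=1 r=10: min(18,6)*9=54 best=272, r--
l=1 r=9: min(18,18)*8=144 best=272, r--
l=1 r=8: min(18,19)*7=126 best=272, l++
l=2 r=8: min(12,19)*6=72 best=272, l++
l=3 r=8: min(7,19)*5=35 best=272, l++
l=4 r=8: min(6,19)*4=24 best=272, l++
l=5 r=8: min(10,19)*3=30 best=272, l++
l=6 r=8: min(18,19)*2=36 best=272, l++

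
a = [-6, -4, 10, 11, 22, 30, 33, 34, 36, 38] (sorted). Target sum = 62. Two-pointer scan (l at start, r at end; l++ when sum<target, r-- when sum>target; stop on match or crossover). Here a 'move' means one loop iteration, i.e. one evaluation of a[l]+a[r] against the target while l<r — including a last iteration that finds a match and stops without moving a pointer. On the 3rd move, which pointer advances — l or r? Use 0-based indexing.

l=0 r=9: -6+38=32 <62, l++
l=1 r=9: -4+38=34 <62, l++
l=2 r=9: 10+38=48 <62, l++

l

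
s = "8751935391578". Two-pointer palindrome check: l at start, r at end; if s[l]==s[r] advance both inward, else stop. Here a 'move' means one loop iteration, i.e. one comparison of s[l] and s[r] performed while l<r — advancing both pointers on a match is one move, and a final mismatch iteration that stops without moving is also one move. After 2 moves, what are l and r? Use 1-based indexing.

l=3, r=11

l=1 r=13: '8'=='8', l++,r--
l=2 r=12: '7'=='7', l++,r--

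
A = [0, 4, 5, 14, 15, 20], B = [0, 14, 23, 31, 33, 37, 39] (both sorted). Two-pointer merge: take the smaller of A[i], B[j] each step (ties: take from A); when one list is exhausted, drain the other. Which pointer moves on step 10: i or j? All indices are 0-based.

i=0 j=0: A[i]=0<=B[j]=0 take 0, i++
i=1 j=0: A[i]=4>B[j]=0 take 0, j++
i=1 j=1: A[i]=4<=B[j]=14 take 4, i++
i=2 j=1: A[i]=5<=B[j]=14 take 5, i++
i=3 j=1: A[i]=14<=B[j]=14 take 14, i++
i=4 j=1: A[i]=15>B[j]=14 take 14, j++
i=4 j=2: A[i]=15<=B[j]=23 take 15, i++
i=5 j=2: A[i]=20<=B[j]=23 take 20, i++
i=6 j=2: A done, take B[j]=23, j++
i=6 j=3: A done, take B[j]=31, j++

j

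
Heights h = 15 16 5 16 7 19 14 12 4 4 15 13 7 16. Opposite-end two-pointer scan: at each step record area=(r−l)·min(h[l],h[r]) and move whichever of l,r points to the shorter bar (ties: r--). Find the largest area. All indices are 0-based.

max area = 195

[0,13] min(15,16)*13=195 best=195 * → l++
[1,13] min(16,16)*12=192 best=195 → r--
[1,12] min(16,7)*11=77 best=195 → r--
[1,11] min(16,13)*10=130 best=195 → r--
[1,10] min(16,15)*9=135 best=195 → r--
[1,9] min(16,4)*8=32 best=195 → r--
[1,8] min(16,4)*7=28 best=195 → r--
[1,7] min(16,12)*6=72 best=195 → r--
[1,6] min(16,14)*5=70 best=195 → r--
[1,5] min(16,19)*4=64 best=195 → l++
[2,5] min(5,19)*3=15 best=195 → l++
[3,5] min(16,19)*2=32 best=195 → l++
[4,5] min(7,19)*1=7 best=195 → l++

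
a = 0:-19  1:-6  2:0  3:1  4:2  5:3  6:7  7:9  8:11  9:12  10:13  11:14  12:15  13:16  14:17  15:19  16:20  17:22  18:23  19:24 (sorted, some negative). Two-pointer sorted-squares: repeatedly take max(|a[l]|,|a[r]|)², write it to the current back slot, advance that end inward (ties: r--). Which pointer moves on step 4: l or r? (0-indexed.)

[0,19] |-19|<=|24| out[19]=576 → r--
[0,18] |-19|<=|23| out[18]=529 → r--
[0,17] |-19|<=|22| out[17]=484 → r--
[0,16] |-19|<=|20| out[16]=400 → r--

r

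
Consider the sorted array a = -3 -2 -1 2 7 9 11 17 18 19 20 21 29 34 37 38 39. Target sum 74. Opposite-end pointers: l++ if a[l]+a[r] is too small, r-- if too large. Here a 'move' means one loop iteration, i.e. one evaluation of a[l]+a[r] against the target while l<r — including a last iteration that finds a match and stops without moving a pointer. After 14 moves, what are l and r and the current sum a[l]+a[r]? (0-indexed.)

l=14, r=16, sum=76

l=0 r=16: -3+39=36 <74, l++
l=1 r=16: -2+39=37 <74, l++
l=2 r=16: -1+39=38 <74, l++
l=3 r=16: 2+39=41 <74, l++
l=4 r=16: 7+39=46 <74, l++
l=5 r=16: 9+39=48 <74, l++
l=6 r=16: 11+39=50 <74, l++
l=7 r=16: 17+39=56 <74, l++
l=8 r=16: 18+39=57 <74, l++
l=9 r=16: 19+39=58 <74, l++
l=10 r=16: 20+39=59 <74, l++
l=11 r=16: 21+39=60 <74, l++
l=12 r=16: 29+39=68 <74, l++
l=13 r=16: 34+39=73 <74, l++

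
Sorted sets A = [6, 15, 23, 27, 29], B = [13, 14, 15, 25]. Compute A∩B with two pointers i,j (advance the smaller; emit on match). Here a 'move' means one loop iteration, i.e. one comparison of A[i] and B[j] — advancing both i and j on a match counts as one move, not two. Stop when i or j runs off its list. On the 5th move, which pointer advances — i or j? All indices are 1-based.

i=1 j=1: 6<13, i++
i=2 j=1: 15>13, j++
i=2 j=2: 15>14, j++
i=2 j=3: 15==15 emit, i++,j++
i=3 j=4: 23<25, i++

i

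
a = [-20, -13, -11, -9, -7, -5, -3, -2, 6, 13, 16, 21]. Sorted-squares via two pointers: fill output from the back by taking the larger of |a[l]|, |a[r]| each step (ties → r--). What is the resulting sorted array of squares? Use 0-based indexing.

[4, 9, 25, 36, 49, 81, 121, 169, 169, 256, 400, 441]

[0,11] |-20|<=|21| out[11]=441 → r--
[0,10] |-20|>|16| out[10]=400 → l++
[1,10] |-13|<=|16| out[9]=256 → r--
[1,9] |-13|<=|13| out[8]=169 → r--
[1,8] |-13|>|6| out[7]=169 → l++
[2,8] |-11|>|6| out[6]=121 → l++
[3,8] |-9|>|6| out[5]=81 → l++
[4,8] |-7|>|6| out[4]=49 → l++
[5,8] |-5|<=|6| out[3]=36 → r--
[5,7] |-5|>|-2| out[2]=25 → l++
[6,7] |-3|>|-2| out[1]=9 → l++
[7,7] |-2|<=|-2| out[0]=4 → r--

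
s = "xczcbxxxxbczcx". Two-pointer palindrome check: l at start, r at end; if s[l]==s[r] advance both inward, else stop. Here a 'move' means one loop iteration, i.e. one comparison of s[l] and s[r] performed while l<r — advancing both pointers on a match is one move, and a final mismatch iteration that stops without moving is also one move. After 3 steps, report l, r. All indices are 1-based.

l=1 r=14: 'x'=='x', l++,r--
l=2 r=13: 'c'=='c', l++,r--
l=3 r=12: 'z'=='z', l++,r--

l=4, r=11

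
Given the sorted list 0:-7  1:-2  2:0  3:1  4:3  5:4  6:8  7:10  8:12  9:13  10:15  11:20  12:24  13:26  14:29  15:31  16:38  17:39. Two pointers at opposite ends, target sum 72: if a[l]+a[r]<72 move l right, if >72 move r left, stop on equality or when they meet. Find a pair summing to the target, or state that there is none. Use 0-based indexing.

no pair

[0,17] -7+39=32 <72 → l++
[1,17] -2+39=37 <72 → l++
[2,17] 0+39=39 <72 → l++
[3,17] 1+39=40 <72 → l++
[4,17] 3+39=42 <72 → l++
[5,17] 4+39=43 <72 → l++
[6,17] 8+39=47 <72 → l++
[7,17] 10+39=49 <72 → l++
[8,17] 12+39=51 <72 → l++
[9,17] 13+39=52 <72 → l++
[10,17] 15+39=54 <72 → l++
[11,17] 20+39=59 <72 → l++
[12,17] 24+39=63 <72 → l++
[13,17] 26+39=65 <72 → l++
[14,17] 29+39=68 <72 → l++
[15,17] 31+39=70 <72 → l++
[16,17] 38+39=77 >72 → r--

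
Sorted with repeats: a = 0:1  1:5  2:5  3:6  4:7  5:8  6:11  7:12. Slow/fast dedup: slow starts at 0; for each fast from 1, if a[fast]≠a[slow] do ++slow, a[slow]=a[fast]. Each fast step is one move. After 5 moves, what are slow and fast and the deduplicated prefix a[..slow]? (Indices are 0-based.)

slow=0 fast=1: a[fast]=5≠a[slow]=1 write a[1]=5, slow++,fast++
slow=1 fast=2: a[fast]=5=a[slow] dup, fast++
slow=1 fast=3: a[fast]=6≠a[slow]=5 write a[2]=6, slow++,fast++
slow=2 fast=4: a[fast]=7≠a[slow]=6 write a[3]=7, slow++,fast++
slow=3 fast=5: a[fast]=8≠a[slow]=7 write a[4]=8, slow++,fast++

slow=4, fast=6, prefix=[1, 5, 6, 7, 8]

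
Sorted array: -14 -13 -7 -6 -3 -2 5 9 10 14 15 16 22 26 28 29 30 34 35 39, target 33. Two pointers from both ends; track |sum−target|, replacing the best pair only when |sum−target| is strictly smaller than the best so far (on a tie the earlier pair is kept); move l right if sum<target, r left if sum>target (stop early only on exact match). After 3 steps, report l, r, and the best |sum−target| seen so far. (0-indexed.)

l=0 r=19: -14+39=25 d=8 *, l++
l=1 r=19: -13+39=26 d=7 *, l++
l=2 r=19: -7+39=32 d=1 *, l++

l=3, r=19, best |Δ|=1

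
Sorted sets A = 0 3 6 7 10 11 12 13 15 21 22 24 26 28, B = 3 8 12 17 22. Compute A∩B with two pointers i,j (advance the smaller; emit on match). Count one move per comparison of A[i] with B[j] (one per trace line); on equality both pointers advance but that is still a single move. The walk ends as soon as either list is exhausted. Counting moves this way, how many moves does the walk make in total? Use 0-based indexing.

13 moves

i=0 j=0: 0<3, i++
i=1 j=0: 3==3 emit, i++,j++
i=2 j=1: 6<8, i++
i=3 j=1: 7<8, i++
i=4 j=1: 10>8, j++
i=4 j=2: 10<12, i++
i=5 j=2: 11<12, i++
i=6 j=2: 12==12 emit, i++,j++
i=7 j=3: 13<17, i++
i=8 j=3: 15<17, i++
i=9 j=3: 21>17, j++
i=9 j=4: 21<22, i++
i=10 j=4: 22==22 emit, i++,j++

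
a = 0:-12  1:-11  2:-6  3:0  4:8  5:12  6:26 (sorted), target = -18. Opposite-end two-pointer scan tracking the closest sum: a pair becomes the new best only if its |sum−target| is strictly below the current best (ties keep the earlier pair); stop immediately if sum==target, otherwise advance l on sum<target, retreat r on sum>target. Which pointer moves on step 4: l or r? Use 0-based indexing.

[0,6] -12+26=14 d=32 * → r--
[0,5] -12+12=0 d=18 * → r--
[0,4] -12+8=-4 d=14 * → r--
[0,3] -12+0=-12 d=6 * → r--

r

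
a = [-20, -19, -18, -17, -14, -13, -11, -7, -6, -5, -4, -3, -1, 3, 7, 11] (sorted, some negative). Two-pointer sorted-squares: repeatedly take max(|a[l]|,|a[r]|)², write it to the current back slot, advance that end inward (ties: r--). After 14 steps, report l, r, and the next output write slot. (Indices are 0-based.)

l=11, r=12, next write slot=1

l=0 r=15: |-20|>|11| out[15]=400, l++
l=1 r=15: |-19|>|11| out[14]=361, l++
l=2 r=15: |-18|>|11| out[13]=324, l++
l=3 r=15: |-17|>|11| out[12]=289, l++
l=4 r=15: |-14|>|11| out[11]=196, l++
l=5 r=15: |-13|>|11| out[10]=169, l++
l=6 r=15: |-11|<=|11| out[9]=121, r--
l=6 r=14: |-11|>|7| out[8]=121, l++
l=7 r=14: |-7|<=|7| out[7]=49, r--
l=7 r=13: |-7|>|3| out[6]=49, l++
l=8 r=13: |-6|>|3| out[5]=36, l++
l=9 r=13: |-5|>|3| out[4]=25, l++
l=10 r=13: |-4|>|3| out[3]=16, l++
l=11 r=13: |-3|<=|3| out[2]=9, r--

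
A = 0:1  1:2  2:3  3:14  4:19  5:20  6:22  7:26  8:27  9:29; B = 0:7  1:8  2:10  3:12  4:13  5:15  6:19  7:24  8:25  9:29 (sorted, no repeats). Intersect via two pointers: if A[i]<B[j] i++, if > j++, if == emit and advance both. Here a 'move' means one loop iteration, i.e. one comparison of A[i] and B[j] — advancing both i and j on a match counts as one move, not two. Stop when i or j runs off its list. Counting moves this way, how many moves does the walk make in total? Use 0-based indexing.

18 moves

[i=0,j=0] 1<7 → i++
[i=1,j=0] 2<7 → i++
[i=2,j=0] 3<7 → i++
[i=3,j=0] 14>7 → j++
[i=3,j=1] 14>8 → j++
[i=3,j=2] 14>10 → j++
[i=3,j=3] 14>12 → j++
[i=3,j=4] 14>13 → j++
[i=3,j=5] 14<15 → i++
[i=4,j=5] 19>15 → j++
[i=4,j=6] 19==19 emit → i++,j++
[i=5,j=7] 20<24 → i++
[i=6,j=7] 22<24 → i++
[i=7,j=7] 26>24 → j++
[i=7,j=8] 26>25 → j++
[i=7,j=9] 26<29 → i++
[i=8,j=9] 27<29 → i++
[i=9,j=9] 29==29 emit → i++,j++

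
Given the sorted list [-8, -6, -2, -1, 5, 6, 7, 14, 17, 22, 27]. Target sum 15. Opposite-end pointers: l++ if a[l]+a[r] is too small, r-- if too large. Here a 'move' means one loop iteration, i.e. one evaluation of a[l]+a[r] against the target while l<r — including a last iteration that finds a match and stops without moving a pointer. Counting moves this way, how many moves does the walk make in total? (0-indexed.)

[0,10] -8+27=19 >15 → r--
[0,9] -8+22=14 <15 → l++
[1,9] -6+22=16 >15 → r--
[1,8] -6+17=11 <15 → l++
[2,8] -2+17=15 → found

5 moves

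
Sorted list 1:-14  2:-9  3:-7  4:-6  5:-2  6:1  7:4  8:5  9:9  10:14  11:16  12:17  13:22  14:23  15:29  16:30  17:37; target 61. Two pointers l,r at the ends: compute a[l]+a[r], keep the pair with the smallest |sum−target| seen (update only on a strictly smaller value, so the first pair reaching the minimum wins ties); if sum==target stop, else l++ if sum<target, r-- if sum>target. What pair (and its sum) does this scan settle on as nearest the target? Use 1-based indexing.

[1,17] -14+37=23 d=38 * → l++
[2,17] -9+37=28 d=33 * → l++
[3,17] -7+37=30 d=31 * → l++
[4,17] -6+37=31 d=30 * → l++
[5,17] -2+37=35 d=26 * → l++
[6,17] 1+37=38 d=23 * → l++
[7,17] 4+37=41 d=20 * → l++
[8,17] 5+37=42 d=19 * → l++
[9,17] 9+37=46 d=15 * → l++
[10,17] 14+37=51 d=10 * → l++
[11,17] 16+37=53 d=8 * → l++
[12,17] 17+37=54 d=7 * → l++
[13,17] 22+37=59 d=2 * → l++
[14,17] 23+37=60 d=1 * → l++
[15,17] 29+37=66 d=5 → r--
[15,16] 29+30=59 d=2 → l++

pair (23, 37) with sum 60 (|Δ|=1)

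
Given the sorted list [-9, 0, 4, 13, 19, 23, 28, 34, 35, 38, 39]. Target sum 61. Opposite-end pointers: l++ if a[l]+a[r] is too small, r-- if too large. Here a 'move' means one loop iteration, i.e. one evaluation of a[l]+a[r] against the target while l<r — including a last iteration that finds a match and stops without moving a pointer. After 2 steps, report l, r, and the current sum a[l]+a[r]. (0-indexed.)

[0,10] -9+39=30 <61 → l++
[1,10] 0+39=39 <61 → l++

l=2, r=10, sum=43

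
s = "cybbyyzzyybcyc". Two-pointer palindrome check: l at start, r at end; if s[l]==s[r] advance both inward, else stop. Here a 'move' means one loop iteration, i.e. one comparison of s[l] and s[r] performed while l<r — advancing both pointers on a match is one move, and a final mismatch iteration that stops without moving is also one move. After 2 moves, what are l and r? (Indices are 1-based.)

l=3, r=12

[1,14] 'c'=='c' → l++,r--
[2,13] 'y'=='y' → l++,r--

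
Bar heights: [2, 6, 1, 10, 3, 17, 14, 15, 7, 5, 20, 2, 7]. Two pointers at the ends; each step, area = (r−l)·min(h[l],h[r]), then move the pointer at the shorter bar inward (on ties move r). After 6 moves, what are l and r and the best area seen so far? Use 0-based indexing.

l=0 r=12: min(2,7)*12=24 best=24 *, l++
l=1 r=12: min(6,7)*11=66 best=66 *, l++
l=2 r=12: min(1,7)*10=10 best=66, l++
l=3 r=12: min(10,7)*9=63 best=66, r--
l=3 r=11: min(10,2)*8=16 best=66, r--
l=3 r=10: min(10,20)*7=70 best=70 *, l++

l=4, r=10, best area=70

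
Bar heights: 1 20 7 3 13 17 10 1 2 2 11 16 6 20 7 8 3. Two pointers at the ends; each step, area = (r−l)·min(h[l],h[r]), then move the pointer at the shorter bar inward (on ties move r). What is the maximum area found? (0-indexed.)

max area = 240

[0,16] min(1,3)*16=16 best=16 * → l++
[1,16] min(20,3)*15=45 best=45 * → r--
[1,15] min(20,8)*14=112 best=112 * → r--
[1,14] min(20,7)*13=91 best=112 → r--
[1,13] min(20,20)*12=240 best=240 * → r--
[1,12] min(20,6)*11=66 best=240 → r--
[1,11] min(20,16)*10=160 best=240 → r--
[1,10] min(20,11)*9=99 best=240 → r--
[1,9] min(20,2)*8=16 best=240 → r--
[1,8] min(20,2)*7=14 best=240 → r--
[1,7] min(20,1)*6=6 best=240 → r--
[1,6] min(20,10)*5=50 best=240 → r--
[1,5] min(20,17)*4=68 best=240 → r--
[1,4] min(20,13)*3=39 best=240 → r--
[1,3] min(20,3)*2=6 best=240 → r--
[1,2] min(20,7)*1=7 best=240 → r--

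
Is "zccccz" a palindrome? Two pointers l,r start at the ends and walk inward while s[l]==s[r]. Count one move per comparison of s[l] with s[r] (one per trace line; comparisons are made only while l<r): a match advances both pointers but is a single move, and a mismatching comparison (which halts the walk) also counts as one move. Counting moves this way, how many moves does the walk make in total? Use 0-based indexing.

3 moves

[0,5] 'z'=='z' → l++,r--
[1,4] 'c'=='c' → l++,r--
[2,3] 'c'=='c' → l++,r--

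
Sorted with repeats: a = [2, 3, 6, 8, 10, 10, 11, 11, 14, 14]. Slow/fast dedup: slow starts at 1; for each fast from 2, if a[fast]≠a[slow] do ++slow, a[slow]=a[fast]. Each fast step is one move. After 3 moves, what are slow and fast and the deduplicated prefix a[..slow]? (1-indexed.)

slow=4, fast=5, prefix=[2, 3, 6, 8]

(s=1,f=2) a[fast]=3≠a[slow]=2 write a[2]=3 → slow++,fast++
(s=2,f=3) a[fast]=6≠a[slow]=3 write a[3]=6 → slow++,fast++
(s=3,f=4) a[fast]=8≠a[slow]=6 write a[4]=8 → slow++,fast++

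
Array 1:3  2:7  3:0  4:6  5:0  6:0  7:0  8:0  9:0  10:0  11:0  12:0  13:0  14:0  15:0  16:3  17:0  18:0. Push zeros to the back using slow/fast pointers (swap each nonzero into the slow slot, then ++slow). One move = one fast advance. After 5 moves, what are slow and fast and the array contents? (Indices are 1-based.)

slow=4, fast=6, a=[3, 7, 6, 0, 0, 0, 0, 0, 0, 0, 0, 0, 0, 0, 0, 3, 0, 0]

(s=1,f=1) a[fast]=3≠0 swap→a[1]=3 → slow++,fast++
(s=2,f=2) a[fast]=7≠0 swap→a[2]=7 → slow++,fast++
(s=3,f=3) a[fast]=0 → fast++
(s=3,f=4) a[fast]=6≠0 swap→a[3]=6 → slow++,fast++
(s=4,f=5) a[fast]=0 → fast++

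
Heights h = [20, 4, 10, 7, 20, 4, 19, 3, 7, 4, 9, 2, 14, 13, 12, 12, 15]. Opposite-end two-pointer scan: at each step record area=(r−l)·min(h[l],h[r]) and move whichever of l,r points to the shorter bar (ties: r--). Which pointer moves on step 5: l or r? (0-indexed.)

r

[0,16] min(20,15)*16=240 best=240 * → r--
[0,15] min(20,12)*15=180 best=240 → r--
[0,14] min(20,12)*14=168 best=240 → r--
[0,13] min(20,13)*13=169 best=240 → r--
[0,12] min(20,14)*12=168 best=240 → r--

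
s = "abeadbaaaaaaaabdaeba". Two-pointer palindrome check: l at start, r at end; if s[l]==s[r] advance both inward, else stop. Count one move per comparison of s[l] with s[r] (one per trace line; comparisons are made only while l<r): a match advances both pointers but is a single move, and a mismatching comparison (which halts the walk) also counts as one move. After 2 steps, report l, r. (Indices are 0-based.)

l=2, r=17

l=0 r=19: 'a'=='a', l++,r--
l=1 r=18: 'b'=='b', l++,r--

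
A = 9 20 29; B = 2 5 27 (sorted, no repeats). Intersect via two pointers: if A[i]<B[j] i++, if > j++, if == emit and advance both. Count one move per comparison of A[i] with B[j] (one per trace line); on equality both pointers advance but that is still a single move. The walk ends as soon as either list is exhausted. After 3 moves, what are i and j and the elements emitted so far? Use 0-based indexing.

i=0 j=0: 9>2, j++
i=0 j=1: 9>5, j++
i=0 j=2: 9<27, i++

i=1, j=2, emitted=[]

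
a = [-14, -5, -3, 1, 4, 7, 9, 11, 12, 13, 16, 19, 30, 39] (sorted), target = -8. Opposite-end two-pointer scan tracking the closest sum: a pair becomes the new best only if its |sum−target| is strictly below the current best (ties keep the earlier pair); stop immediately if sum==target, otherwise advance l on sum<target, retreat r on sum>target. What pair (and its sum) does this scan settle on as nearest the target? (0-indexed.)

l=0 r=13: -14+39=25 d=33 *, r--
l=0 r=12: -14+30=16 d=24 *, r--
l=0 r=11: -14+19=5 d=13 *, r--
l=0 r=10: -14+16=2 d=10 *, r--
l=0 r=9: -14+13=-1 d=7 *, r--
l=0 r=8: -14+12=-2 d=6 *, r--
l=0 r=7: -14+11=-3 d=5 *, r--
l=0 r=6: -14+9=-5 d=3 *, r--
l=0 r=5: -14+7=-7 d=1 *, r--
l=0 r=4: -14+4=-10 d=2, l++
l=1 r=4: -5+4=-1 d=7, r--
l=1 r=3: -5+1=-4 d=4, r--
l=1 r=2: -5+-3=-8 d=0 *, stop

pair (-5, -3) with sum -8 (|Δ|=0)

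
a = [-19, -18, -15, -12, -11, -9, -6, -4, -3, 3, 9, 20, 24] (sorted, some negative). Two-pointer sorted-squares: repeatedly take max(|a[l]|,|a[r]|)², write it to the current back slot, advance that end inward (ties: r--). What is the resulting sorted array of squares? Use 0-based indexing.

[9, 9, 16, 36, 81, 81, 121, 144, 225, 324, 361, 400, 576]

l=0 r=12: |-19|<=|24| out[12]=576, r--
l=0 r=11: |-19|<=|20| out[11]=400, r--
l=0 r=10: |-19|>|9| out[10]=361, l++
l=1 r=10: |-18|>|9| out[9]=324, l++
l=2 r=10: |-15|>|9| out[8]=225, l++
l=3 r=10: |-12|>|9| out[7]=144, l++
l=4 r=10: |-11|>|9| out[6]=121, l++
l=5 r=10: |-9|<=|9| out[5]=81, r--
l=5 r=9: |-9|>|3| out[4]=81, l++
l=6 r=9: |-6|>|3| out[3]=36, l++
l=7 r=9: |-4|>|3| out[2]=16, l++
l=8 r=9: |-3|<=|3| out[1]=9, r--
l=8 r=8: |-3|<=|-3| out[0]=9, r--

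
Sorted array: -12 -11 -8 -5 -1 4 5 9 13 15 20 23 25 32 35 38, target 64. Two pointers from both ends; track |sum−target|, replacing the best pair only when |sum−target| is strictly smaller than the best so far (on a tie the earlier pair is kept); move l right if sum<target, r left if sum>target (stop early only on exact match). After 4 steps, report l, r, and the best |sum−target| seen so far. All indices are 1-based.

l=5, r=16, best |Δ|=31

[1,16] -12+38=26 d=38 * → l++
[2,16] -11+38=27 d=37 * → l++
[3,16] -8+38=30 d=34 * → l++
[4,16] -5+38=33 d=31 * → l++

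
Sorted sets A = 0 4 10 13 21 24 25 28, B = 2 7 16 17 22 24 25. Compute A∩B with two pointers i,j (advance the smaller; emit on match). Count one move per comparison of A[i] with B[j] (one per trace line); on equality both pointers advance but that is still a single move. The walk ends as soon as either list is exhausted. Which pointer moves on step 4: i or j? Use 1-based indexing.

j

[i=1,j=1] 0<2 → i++
[i=2,j=1] 4>2 → j++
[i=2,j=2] 4<7 → i++
[i=3,j=2] 10>7 → j++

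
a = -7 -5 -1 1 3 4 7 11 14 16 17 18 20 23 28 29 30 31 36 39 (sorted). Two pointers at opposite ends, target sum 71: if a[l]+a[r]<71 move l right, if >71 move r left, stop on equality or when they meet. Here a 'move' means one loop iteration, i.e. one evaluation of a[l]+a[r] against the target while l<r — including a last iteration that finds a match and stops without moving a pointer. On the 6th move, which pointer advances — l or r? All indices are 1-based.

[1,20] -7+39=32 <71 → l++
[2,20] -5+39=34 <71 → l++
[3,20] -1+39=38 <71 → l++
[4,20] 1+39=40 <71 → l++
[5,20] 3+39=42 <71 → l++
[6,20] 4+39=43 <71 → l++

l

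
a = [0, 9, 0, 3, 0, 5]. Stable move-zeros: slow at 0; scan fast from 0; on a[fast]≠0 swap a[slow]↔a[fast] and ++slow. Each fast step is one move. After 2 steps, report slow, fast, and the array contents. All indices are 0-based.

slow=0 fast=0: a[fast]=0, fast++
slow=0 fast=1: a[fast]=9≠0 swap→a[0]=9, slow++,fast++

slow=1, fast=2, a=[9, 0, 0, 3, 0, 5]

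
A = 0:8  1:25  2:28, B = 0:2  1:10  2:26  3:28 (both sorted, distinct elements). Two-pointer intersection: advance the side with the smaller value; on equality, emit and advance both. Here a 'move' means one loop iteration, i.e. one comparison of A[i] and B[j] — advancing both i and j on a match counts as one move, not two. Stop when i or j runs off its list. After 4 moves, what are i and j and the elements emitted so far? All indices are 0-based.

i=0 j=0: 8>2, j++
i=0 j=1: 8<10, i++
i=1 j=1: 25>10, j++
i=1 j=2: 25<26, i++

i=2, j=2, emitted=[]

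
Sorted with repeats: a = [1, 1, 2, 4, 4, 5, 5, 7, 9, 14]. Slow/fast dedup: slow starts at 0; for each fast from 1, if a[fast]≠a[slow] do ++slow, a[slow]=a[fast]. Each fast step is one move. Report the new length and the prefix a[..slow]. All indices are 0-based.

length 7; prefix = [1, 2, 4, 5, 7, 9, 14]

(s=0,f=1) a[fast]=1=a[slow] dup → fast++
(s=0,f=2) a[fast]=2≠a[slow]=1 write a[1]=2 → slow++,fast++
(s=1,f=3) a[fast]=4≠a[slow]=2 write a[2]=4 → slow++,fast++
(s=2,f=4) a[fast]=4=a[slow] dup → fast++
(s=2,f=5) a[fast]=5≠a[slow]=4 write a[3]=5 → slow++,fast++
(s=3,f=6) a[fast]=5=a[slow] dup → fast++
(s=3,f=7) a[fast]=7≠a[slow]=5 write a[4]=7 → slow++,fast++
(s=4,f=8) a[fast]=9≠a[slow]=7 write a[5]=9 → slow++,fast++
(s=5,f=9) a[fast]=14≠a[slow]=9 write a[6]=14 → slow++,fast++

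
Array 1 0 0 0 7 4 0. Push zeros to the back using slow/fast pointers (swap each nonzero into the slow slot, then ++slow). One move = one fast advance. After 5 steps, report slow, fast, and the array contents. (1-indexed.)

slow=1 fast=1: a[fast]=1≠0 swap→a[1]=1, slow++,fast++
slow=2 fast=2: a[fast]=0, fast++
slow=2 fast=3: a[fast]=0, fast++
slow=2 fast=4: a[fast]=0, fast++
slow=2 fast=5: a[fast]=7≠0 swap→a[2]=7, slow++,fast++

slow=3, fast=6, a=[1, 7, 0, 0, 0, 4, 0]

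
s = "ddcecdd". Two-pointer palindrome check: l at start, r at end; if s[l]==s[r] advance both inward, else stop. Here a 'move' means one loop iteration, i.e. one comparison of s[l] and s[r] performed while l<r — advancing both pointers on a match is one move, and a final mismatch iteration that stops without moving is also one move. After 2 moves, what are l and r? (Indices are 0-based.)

[0,6] 'd'=='d' → l++,r--
[1,5] 'd'=='d' → l++,r--

l=2, r=4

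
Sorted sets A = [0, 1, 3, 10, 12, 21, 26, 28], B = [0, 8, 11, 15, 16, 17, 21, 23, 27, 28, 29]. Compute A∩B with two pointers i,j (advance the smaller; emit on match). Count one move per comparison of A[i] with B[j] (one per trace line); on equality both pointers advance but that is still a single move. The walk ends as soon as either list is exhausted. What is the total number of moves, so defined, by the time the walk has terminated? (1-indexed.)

[i=1,j=1] 0==0 emit → i++,j++
[i=2,j=2] 1<8 → i++
[i=3,j=2] 3<8 → i++
[i=4,j=2] 10>8 → j++
[i=4,j=3] 10<11 → i++
[i=5,j=3] 12>11 → j++
[i=5,j=4] 12<15 → i++
[i=6,j=4] 21>15 → j++
[i=6,j=5] 21>16 → j++
[i=6,j=6] 21>17 → j++
[i=6,j=7] 21==21 emit → i++,j++
[i=7,j=8] 26>23 → j++
[i=7,j=9] 26<27 → i++
[i=8,j=9] 28>27 → j++
[i=8,j=10] 28==28 emit → i++,j++

15 moves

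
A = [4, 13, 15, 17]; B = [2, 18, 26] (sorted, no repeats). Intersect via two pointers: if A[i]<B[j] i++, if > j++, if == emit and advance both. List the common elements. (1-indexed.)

intersection = []

[i=1,j=1] 4>2 → j++
[i=1,j=2] 4<18 → i++
[i=2,j=2] 13<18 → i++
[i=3,j=2] 15<18 → i++
[i=4,j=2] 17<18 → i++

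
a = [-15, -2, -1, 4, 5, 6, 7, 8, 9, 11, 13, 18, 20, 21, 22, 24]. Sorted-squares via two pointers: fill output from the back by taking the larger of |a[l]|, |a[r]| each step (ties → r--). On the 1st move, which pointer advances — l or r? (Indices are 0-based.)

r

[0,15] |-15|<=|24| out[15]=576 → r--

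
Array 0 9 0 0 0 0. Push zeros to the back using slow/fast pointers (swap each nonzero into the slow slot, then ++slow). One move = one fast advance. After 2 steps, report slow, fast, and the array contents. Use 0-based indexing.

slow=1, fast=2, a=[9, 0, 0, 0, 0, 0]

(s=0,f=0) a[fast]=0 → fast++
(s=0,f=1) a[fast]=9≠0 swap→a[0]=9 → slow++,fast++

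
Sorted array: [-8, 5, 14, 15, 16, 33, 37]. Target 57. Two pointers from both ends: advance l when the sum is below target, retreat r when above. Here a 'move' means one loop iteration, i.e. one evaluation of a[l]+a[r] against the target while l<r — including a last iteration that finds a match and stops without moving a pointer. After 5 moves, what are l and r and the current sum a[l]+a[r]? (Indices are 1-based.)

l=6, r=7, sum=70

l=1 r=7: -8+37=29 <57, l++
l=2 r=7: 5+37=42 <57, l++
l=3 r=7: 14+37=51 <57, l++
l=4 r=7: 15+37=52 <57, l++
l=5 r=7: 16+37=53 <57, l++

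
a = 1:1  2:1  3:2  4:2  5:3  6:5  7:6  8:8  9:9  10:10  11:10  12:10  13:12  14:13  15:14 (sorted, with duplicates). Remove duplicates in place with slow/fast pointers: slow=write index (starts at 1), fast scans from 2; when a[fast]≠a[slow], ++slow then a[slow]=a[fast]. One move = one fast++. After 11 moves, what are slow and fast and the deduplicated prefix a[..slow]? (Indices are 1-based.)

slow=8, fast=13, prefix=[1, 2, 3, 5, 6, 8, 9, 10]

(s=1,f=2) a[fast]=1=a[slow] dup → fast++
(s=1,f=3) a[fast]=2≠a[slow]=1 write a[2]=2 → slow++,fast++
(s=2,f=4) a[fast]=2=a[slow] dup → fast++
(s=2,f=5) a[fast]=3≠a[slow]=2 write a[3]=3 → slow++,fast++
(s=3,f=6) a[fast]=5≠a[slow]=3 write a[4]=5 → slow++,fast++
(s=4,f=7) a[fast]=6≠a[slow]=5 write a[5]=6 → slow++,fast++
(s=5,f=8) a[fast]=8≠a[slow]=6 write a[6]=8 → slow++,fast++
(s=6,f=9) a[fast]=9≠a[slow]=8 write a[7]=9 → slow++,fast++
(s=7,f=10) a[fast]=10≠a[slow]=9 write a[8]=10 → slow++,fast++
(s=8,f=11) a[fast]=10=a[slow] dup → fast++
(s=8,f=12) a[fast]=10=a[slow] dup → fast++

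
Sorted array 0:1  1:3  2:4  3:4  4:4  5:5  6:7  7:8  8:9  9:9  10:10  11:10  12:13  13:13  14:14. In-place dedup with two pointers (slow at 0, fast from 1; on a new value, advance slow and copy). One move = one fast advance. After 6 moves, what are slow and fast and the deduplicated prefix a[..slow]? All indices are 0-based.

slow=0 fast=1: a[fast]=3≠a[slow]=1 write a[1]=3, slow++,fast++
slow=1 fast=2: a[fast]=4≠a[slow]=3 write a[2]=4, slow++,fast++
slow=2 fast=3: a[fast]=4=a[slow] dup, fast++
slow=2 fast=4: a[fast]=4=a[slow] dup, fast++
slow=2 fast=5: a[fast]=5≠a[slow]=4 write a[3]=5, slow++,fast++
slow=3 fast=6: a[fast]=7≠a[slow]=5 write a[4]=7, slow++,fast++

slow=4, fast=7, prefix=[1, 3, 4, 5, 7]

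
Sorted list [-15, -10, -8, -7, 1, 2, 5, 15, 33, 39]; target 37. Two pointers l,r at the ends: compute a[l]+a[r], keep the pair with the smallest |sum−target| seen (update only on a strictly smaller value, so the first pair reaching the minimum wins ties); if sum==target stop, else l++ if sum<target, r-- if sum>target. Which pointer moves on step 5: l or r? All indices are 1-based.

[1,10] -15+39=24 d=13 * → l++
[2,10] -10+39=29 d=8 * → l++
[3,10] -8+39=31 d=6 * → l++
[4,10] -7+39=32 d=5 * → l++
[5,10] 1+39=40 d=3 * → r--

r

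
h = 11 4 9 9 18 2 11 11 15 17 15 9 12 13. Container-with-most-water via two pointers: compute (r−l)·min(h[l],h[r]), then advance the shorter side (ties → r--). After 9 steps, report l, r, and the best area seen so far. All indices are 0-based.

[0,13] min(11,13)*13=143 best=143 * → l++
[1,13] min(4,13)*12=48 best=143 → l++
[2,13] min(9,13)*11=99 best=143 → l++
[3,13] min(9,13)*10=90 best=143 → l++
[4,13] min(18,13)*9=117 best=143 → r--
[4,12] min(18,12)*8=96 best=143 → r--
[4,11] min(18,9)*7=63 best=143 → r--
[4,10] min(18,15)*6=90 best=143 → r--
[4,9] min(18,17)*5=85 best=143 → r--

l=4, r=8, best area=143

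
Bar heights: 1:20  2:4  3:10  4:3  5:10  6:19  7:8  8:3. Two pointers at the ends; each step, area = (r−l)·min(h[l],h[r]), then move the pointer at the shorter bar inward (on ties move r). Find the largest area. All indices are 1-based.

max area = 95

l=1 r=8: min(20,3)*7=21 best=21 *, r--
l=1 r=7: min(20,8)*6=48 best=48 *, r--
l=1 r=6: min(20,19)*5=95 best=95 *, r--
l=1 r=5: min(20,10)*4=40 best=95, r--
l=1 r=4: min(20,3)*3=9 best=95, r--
l=1 r=3: min(20,10)*2=20 best=95, r--
l=1 r=2: min(20,4)*1=4 best=95, r--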